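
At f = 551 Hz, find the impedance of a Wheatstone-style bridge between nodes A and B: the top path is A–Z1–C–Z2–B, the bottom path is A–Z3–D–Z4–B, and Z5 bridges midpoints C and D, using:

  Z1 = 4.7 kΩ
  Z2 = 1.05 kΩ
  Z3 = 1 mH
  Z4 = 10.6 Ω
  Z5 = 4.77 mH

Step 1 — Angular frequency: ω = 2π·f = 2π·551 = 3462 rad/s.
Step 2 — Component impedances:
  Z1: Z = R = 4700 Ω
  Z2: Z = R = 1050 Ω
  Z3: Z = jωL = j·3462·0.001 = 0 + j3.462 Ω
  Z4: Z = R = 10.6 Ω
  Z5: Z = jωL = j·3462·0.00477 = 0 + j16.51 Ω
Step 3 — Bridge requires nodal analysis (the Z5 bridge couples midpoints C and D, so the two paths cannot be reduced to a simple series/parallel combination). Setting node B to ground and injecting 1 A at node A, the 3-node admittance system at A, C, D solves to V_A = Z_AB = 10.5 + j3.464 Ω = 11.05∠18.3° Ω.

Z = 10.5 + j3.464 Ω = 11.05∠18.3° Ω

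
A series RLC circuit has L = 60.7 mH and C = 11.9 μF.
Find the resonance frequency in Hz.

Step 1 — Resonance condition Im(Z)=0 gives ω₀ = 1/√(LC).
Step 2 — ω₀ = 1/√(0.0607·1.19e-05) = 1177 rad/s.
Step 3 — f₀ = ω₀/(2π) = 187.3 Hz.

f₀ = 187.3 Hz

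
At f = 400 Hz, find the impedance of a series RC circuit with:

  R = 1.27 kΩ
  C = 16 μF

Step 1 — Angular frequency: ω = 2π·f = 2π·400 = 2513 rad/s.
Step 2 — Component impedances:
  R: Z = R = 1270 Ω
  C: Z = 1/(jωC) = -j/(ω·C) = 0 - j24.87 Ω
Step 3 — Series combination: Z_total = R + C = 1270 - j24.87 Ω = 1270∠-1.1° Ω.

Z = 1270 - j24.87 Ω = 1270∠-1.1° Ω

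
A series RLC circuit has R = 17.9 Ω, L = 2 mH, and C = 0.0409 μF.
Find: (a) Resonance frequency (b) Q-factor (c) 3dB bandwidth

Step 1 — Resonance: ω₀ = 1/√(LC) = 1/√(0.002·4.09e-08) = 1.106e+05 rad/s.
Step 2 — f₀ = ω₀/(2π) = 1.76e+04 Hz.
Step 3 — Series Q: Q = ω₀L/R = 1.106e+05·0.002/17.9 = 12.35.
Step 4 — Bandwidth: Δω = ω₀/Q = 8950 rad/s; BW = Δω/(2π) = 1424 Hz.

(a) f₀ = 1.76e+04 Hz  (b) Q = 12.35  (c) BW = 1424 Hz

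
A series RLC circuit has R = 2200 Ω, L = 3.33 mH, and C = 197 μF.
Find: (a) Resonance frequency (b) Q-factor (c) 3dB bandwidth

Step 1 — Resonance: ω₀ = 1/√(LC) = 1/√(0.00333·0.000197) = 1235 rad/s.
Step 2 — f₀ = ω₀/(2π) = 196.5 Hz.
Step 3 — Series Q: Q = ω₀L/R = 1235·0.00333/2200 = 0.001869.
Step 4 — Bandwidth: Δω = ω₀/Q = 6.607e+05 rad/s; BW = Δω/(2π) = 1.051e+05 Hz.

(a) f₀ = 196.5 Hz  (b) Q = 0.001869  (c) BW = 1.051e+05 Hz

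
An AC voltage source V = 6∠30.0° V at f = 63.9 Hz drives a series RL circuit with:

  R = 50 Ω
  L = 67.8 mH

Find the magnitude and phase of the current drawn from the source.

Step 1 — Angular frequency: ω = 2π·f = 2π·63.9 = 401.5 rad/s.
Step 2 — Component impedances:
  R: Z = R = 50 Ω
  L: Z = jωL = j·401.5·0.0678 = 0 + j27.22 Ω
Step 3 — Series combination: Z_total = R + L = 50 + j27.22 Ω = 56.93∠28.6° Ω.
Step 4 — Source phasor: V = 6∠30.0° V = 5.196 + j3 V.
Step 5 — Ohm's law: I = V / Z_total = (5.196 + j3) / (50 + j27.22) = 0.1054 + j0.002639 A.
Step 6 — Convert to polar: |I| = 0.1054 A, ∠I = 1.4°.

I = 0.1054∠1.4° A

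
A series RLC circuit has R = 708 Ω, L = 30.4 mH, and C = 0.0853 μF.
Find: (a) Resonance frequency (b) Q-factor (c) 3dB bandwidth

Step 1 — Resonance: ω₀ = 1/√(LC) = 1/√(0.0304·8.53e-08) = 1.964e+04 rad/s.
Step 2 — f₀ = ω₀/(2π) = 3125 Hz.
Step 3 — Series Q: Q = ω₀L/R = 1.964e+04·0.0304/708 = 0.8432.
Step 4 — Bandwidth: Δω = ω₀/Q = 2.329e+04 rad/s; BW = Δω/(2π) = 3707 Hz.

(a) f₀ = 3125 Hz  (b) Q = 0.8432  (c) BW = 3707 Hz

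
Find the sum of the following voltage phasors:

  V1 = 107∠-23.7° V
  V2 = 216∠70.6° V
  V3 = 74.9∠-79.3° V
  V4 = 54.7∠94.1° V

Step 1 — Convert each phasor to rectangular form:
  V1 = 107·(cos(-23.7°) + j·sin(-23.7°)) = 97.98 - j43.01 V
  V2 = 216·(cos(70.6°) + j·sin(70.6°)) = 71.75 + j203.7 V
  V3 = 74.9·(cos(-79.3°) + j·sin(-79.3°)) = 13.91 - j73.6 V
  V4 = 54.7·(cos(94.1°) + j·sin(94.1°)) = -3.911 + j54.56 V
Step 2 — Sum components: V_total = 179.7 + j141.7 V.
Step 3 — Convert to polar: |V_total| = 228.9 V, ∠V_total = 38.3°.

V_total = 228.9∠38.3° V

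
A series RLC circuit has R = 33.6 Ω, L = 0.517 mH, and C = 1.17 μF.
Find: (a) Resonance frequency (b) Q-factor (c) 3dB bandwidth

Step 1 — Resonance: ω₀ = 1/√(LC) = 1/√(0.000517·1.17e-06) = 4.066e+04 rad/s.
Step 2 — f₀ = ω₀/(2π) = 6471 Hz.
Step 3 — Series Q: Q = ω₀L/R = 4.066e+04·0.000517/33.6 = 0.6256.
Step 4 — Bandwidth: Δω = ω₀/Q = 6.499e+04 rad/s; BW = Δω/(2π) = 1.034e+04 Hz.

(a) f₀ = 6471 Hz  (b) Q = 0.6256  (c) BW = 1.034e+04 Hz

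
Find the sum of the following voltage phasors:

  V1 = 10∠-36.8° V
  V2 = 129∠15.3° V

Step 1 — Convert each phasor to rectangular form:
  V1 = 10·(cos(-36.8°) + j·sin(-36.8°)) = 8.007 - j5.99 V
  V2 = 129·(cos(15.3°) + j·sin(15.3°)) = 124.4 + j34.04 V
Step 2 — Sum components: V_total = 132.4 + j28.05 V.
Step 3 — Convert to polar: |V_total| = 135.4 V, ∠V_total = 12.0°.

V_total = 135.4∠12.0° V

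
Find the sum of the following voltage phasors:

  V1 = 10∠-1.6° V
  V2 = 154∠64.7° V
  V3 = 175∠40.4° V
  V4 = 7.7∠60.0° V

Step 1 — Convert each phasor to rectangular form:
  V1 = 10·(cos(-1.6°) + j·sin(-1.6°)) = 9.996 - j0.2792 V
  V2 = 154·(cos(64.7°) + j·sin(64.7°)) = 65.81 + j139.2 V
  V3 = 175·(cos(40.4°) + j·sin(40.4°)) = 133.3 + j113.4 V
  V4 = 7.7·(cos(60.0°) + j·sin(60.0°)) = 3.85 + j6.668 V
Step 2 — Sum components: V_total = 212.9 + j259 V.
Step 3 — Convert to polar: |V_total| = 335.3 V, ∠V_total = 50.6°.

V_total = 335.3∠50.6° V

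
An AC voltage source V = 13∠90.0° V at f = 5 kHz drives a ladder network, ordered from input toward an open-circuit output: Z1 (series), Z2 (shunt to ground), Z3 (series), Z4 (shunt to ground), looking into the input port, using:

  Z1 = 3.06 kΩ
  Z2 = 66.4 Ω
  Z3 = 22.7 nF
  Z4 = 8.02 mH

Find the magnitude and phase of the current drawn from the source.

Step 1 — Angular frequency: ω = 2π·f = 2π·5000 = 3.142e+04 rad/s.
Step 2 — Component impedances:
  Z1: Z = R = 3060 Ω
  Z2: Z = R = 66.4 Ω
  Z3: Z = 1/(jωC) = -j/(ω·C) = 0 - j1402 Ω
  Z4: Z = jωL = j·3.142e+04·0.00802 = 0 + j252 Ω
Step 3 — Ladder network (open output): work backward from the far end, alternating series and parallel combinations. Z_in = 3126 - j3.82 Ω = 3126∠-0.1° Ω.
Step 4 — Source phasor: V = 13∠90.0° V = 0 + j13 V.
Step 5 — Ohm's law: I = V / Z_total = (0 + j13) / (3126 - j3.82) = -5.082e-06 + j0.004158 A.
Step 6 — Convert to polar: |I| = 0.004158 A, ∠I = 90.1°.

I = 0.004158∠90.1° A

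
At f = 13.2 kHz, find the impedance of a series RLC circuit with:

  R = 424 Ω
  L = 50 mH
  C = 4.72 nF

Step 1 — Angular frequency: ω = 2π·f = 2π·1.32e+04 = 8.294e+04 rad/s.
Step 2 — Component impedances:
  R: Z = R = 424 Ω
  L: Z = jωL = j·8.294e+04·0.05 = 0 + j4147 Ω
  C: Z = 1/(jωC) = -j/(ω·C) = 0 - j2554 Ω
Step 3 — Series combination: Z_total = R + L + C = 424 + j1592 Ω = 1648∠75.1° Ω.

Z = 424 + j1592 Ω = 1648∠75.1° Ω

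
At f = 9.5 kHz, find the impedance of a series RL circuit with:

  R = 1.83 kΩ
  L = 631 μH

Step 1 — Angular frequency: ω = 2π·f = 2π·9500 = 5.969e+04 rad/s.
Step 2 — Component impedances:
  R: Z = R = 1830 Ω
  L: Z = jωL = j·5.969e+04·0.000631 = 0 + j37.66 Ω
Step 3 — Series combination: Z_total = R + L = 1830 + j37.66 Ω = 1830∠1.2° Ω.

Z = 1830 + j37.66 Ω = 1830∠1.2° Ω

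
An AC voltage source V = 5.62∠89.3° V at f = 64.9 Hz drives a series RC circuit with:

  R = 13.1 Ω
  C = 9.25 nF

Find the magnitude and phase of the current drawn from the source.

Step 1 — Angular frequency: ω = 2π·f = 2π·64.9 = 407.8 rad/s.
Step 2 — Component impedances:
  R: Z = R = 13.1 Ω
  C: Z = 1/(jωC) = -j/(ω·C) = 0 - j2.651e+05 Ω
Step 3 — Series combination: Z_total = R + C = 13.1 - j2.651e+05 Ω = 2.651e+05∠-90.0° Ω.
Step 4 — Source phasor: V = 5.62∠89.3° V = 0.06866 + j5.62 V.
Step 5 — Ohm's law: I = V / Z_total = (0.06866 + j5.62) / (13.1 - j2.651e+05) = -2.12e-05 + j2.6e-07 A.
Step 6 — Convert to polar: |I| = 2.12e-05 A, ∠I = 179.3°.

I = 2.12e-05∠179.3° A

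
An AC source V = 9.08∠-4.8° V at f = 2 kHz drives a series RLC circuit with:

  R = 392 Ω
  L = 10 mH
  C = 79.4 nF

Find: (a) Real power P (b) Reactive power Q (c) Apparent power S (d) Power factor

Step 1 — Angular frequency: ω = 2π·f = 2π·2000 = 1.257e+04 rad/s.
Step 2 — Component impedances:
  R: Z = R = 392 Ω
  L: Z = jωL = j·1.257e+04·0.01 = 0 + j125.7 Ω
  C: Z = 1/(jωC) = -j/(ω·C) = 0 - j1002 Ω
Step 3 — Series combination: Z_total = R + L + C = 392 - j876.6 Ω = 960.2∠-65.9° Ω.
Step 4 — Source phasor: V = 9.08∠-4.8° V = 9.048 - j0.7598 V.
Step 5 — Current: I = V / Z = 0.004569 + j0.008279 A = 0.009456∠61.1° A.
Step 6 — Complex power: S = V·I* = 0.03505 - j0.07838 VA.
Step 7 — Real power: P = Re(S) = 0.03505 W.
Step 8 — Reactive power: Q = Im(S) = -0.07838 VAR.
Step 9 — Apparent power: |S| = 0.08586 VA.
Step 10 — Power factor: PF = P/|S| = 0.4082 (leading).

(a) P = 0.03505 W  (b) Q = -0.07838 VAR  (c) S = 0.08586 VA  (d) PF = 0.4082 (leading)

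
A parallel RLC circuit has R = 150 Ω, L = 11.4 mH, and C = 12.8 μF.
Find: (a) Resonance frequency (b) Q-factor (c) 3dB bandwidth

Step 1 — Resonance: ω₀ = 1/√(LC) = 1/√(0.0114·1.28e-05) = 2618 rad/s.
Step 2 — f₀ = ω₀/(2π) = 416.6 Hz.
Step 3 — Parallel Q: Q = R/(ω₀L) = 150/(2618·0.0114) = 5.026.
Step 4 — Bandwidth: Δω = ω₀/Q = 520.8 rad/s; BW = Δω/(2π) = 82.89 Hz.

(a) f₀ = 416.6 Hz  (b) Q = 5.026  (c) BW = 82.89 Hz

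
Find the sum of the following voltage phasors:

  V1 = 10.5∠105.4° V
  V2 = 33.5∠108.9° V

Step 1 — Convert each phasor to rectangular form:
  V1 = 10.5·(cos(105.4°) + j·sin(105.4°)) = -2.788 + j10.12 V
  V2 = 33.5·(cos(108.9°) + j·sin(108.9°)) = -10.85 + j31.69 V
Step 2 — Sum components: V_total = -13.64 + j41.82 V.
Step 3 — Convert to polar: |V_total| = 43.99 V, ∠V_total = 108.1°.

V_total = 43.99∠108.1° V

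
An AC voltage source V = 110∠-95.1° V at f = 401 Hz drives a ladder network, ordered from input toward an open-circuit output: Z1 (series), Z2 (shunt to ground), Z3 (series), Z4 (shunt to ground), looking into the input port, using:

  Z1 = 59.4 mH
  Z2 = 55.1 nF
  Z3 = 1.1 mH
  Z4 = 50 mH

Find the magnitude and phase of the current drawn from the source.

Step 1 — Angular frequency: ω = 2π·f = 2π·401 = 2520 rad/s.
Step 2 — Component impedances:
  Z1: Z = jωL = j·2520·0.0594 = 0 + j149.7 Ω
  Z2: Z = 1/(jωC) = -j/(ω·C) = 0 - j7203 Ω
  Z3: Z = jωL = j·2520·0.0011 = 0 + j2.772 Ω
  Z4: Z = jωL = j·2520·0.05 = 0 + j126 Ω
Step 3 — Ladder network (open output): work backward from the far end, alternating series and parallel combinations. Z_in = 0 + j280.8 Ω = 280.8∠90.0° Ω.
Step 4 — Source phasor: V = 110∠-95.1° V = -9.778 - j109.6 V.
Step 5 — Ohm's law: I = V / Z_total = (-9.778 - j109.6) / (0 + j280.8) = -0.3903 + j0.03483 A.
Step 6 — Convert to polar: |I| = 0.3918 A, ∠I = 174.9°.

I = 0.3918∠174.9° A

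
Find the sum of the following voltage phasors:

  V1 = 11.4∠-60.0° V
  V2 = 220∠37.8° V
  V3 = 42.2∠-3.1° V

Step 1 — Convert each phasor to rectangular form:
  V1 = 11.4·(cos(-60.0°) + j·sin(-60.0°)) = 5.7 - j9.873 V
  V2 = 220·(cos(37.8°) + j·sin(37.8°)) = 173.8 + j134.8 V
  V3 = 42.2·(cos(-3.1°) + j·sin(-3.1°)) = 42.14 - j2.282 V
Step 2 — Sum components: V_total = 221.7 + j122.7 V.
Step 3 — Convert to polar: |V_total| = 253.4 V, ∠V_total = 29.0°.

V_total = 253.4∠29.0° V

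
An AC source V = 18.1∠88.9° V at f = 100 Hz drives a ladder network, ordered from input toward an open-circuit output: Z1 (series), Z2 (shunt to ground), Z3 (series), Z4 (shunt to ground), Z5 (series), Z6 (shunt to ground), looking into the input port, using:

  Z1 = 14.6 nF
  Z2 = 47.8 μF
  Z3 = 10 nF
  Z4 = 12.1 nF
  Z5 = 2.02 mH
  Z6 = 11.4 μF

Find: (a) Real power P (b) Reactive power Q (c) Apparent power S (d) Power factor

Step 1 — Angular frequency: ω = 2π·f = 2π·100 = 628.3 rad/s.
Step 2 — Component impedances:
  Z1: Z = 1/(jωC) = -j/(ω·C) = 0 - j1.09e+05 Ω
  Z2: Z = 1/(jωC) = -j/(ω·C) = 0 - j33.3 Ω
  Z3: Z = 1/(jωC) = -j/(ω·C) = 0 - j1.592e+05 Ω
  Z4: Z = 1/(jωC) = -j/(ω·C) = 0 - j1.315e+05 Ω
  Z5: Z = jωL = j·628.3·0.00202 = 0 + j1.269 Ω
  Z6: Z = 1/(jωC) = -j/(ω·C) = 0 - j139.6 Ω
Step 3 — Ladder network (open output): work backward from the far end, alternating series and parallel combinations. Z_in = 0 - j1.09e+05 Ω = 1.09e+05∠-90.0° Ω.
Step 4 — Source phasor: V = 18.1∠88.9° V = 0.3475 + j18.1 V.
Step 5 — Current: I = V / Z = -0.000166 + j3.187e-06 A = 0.000166∠178.9° A.
Step 6 — Complex power: S = V·I* = 0 - j0.003004 VA.
Step 7 — Real power: P = Re(S) = 0 W.
Step 8 — Reactive power: Q = Im(S) = -0.003004 VAR.
Step 9 — Apparent power: |S| = 0.003004 VA.
Step 10 — Power factor: PF = P/|S| = 0 (leading).

(a) P = 0 W  (b) Q = -0.003004 VAR  (c) S = 0.003004 VA  (d) PF = 0 (leading)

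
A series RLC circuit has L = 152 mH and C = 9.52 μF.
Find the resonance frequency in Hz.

Step 1 — Resonance condition Im(Z)=0 gives ω₀ = 1/√(LC).
Step 2 — ω₀ = 1/√(0.152·9.52e-06) = 831.3 rad/s.
Step 3 — f₀ = ω₀/(2π) = 132.3 Hz.

f₀ = 132.3 Hz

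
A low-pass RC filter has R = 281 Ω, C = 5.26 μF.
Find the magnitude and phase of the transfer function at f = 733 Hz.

Step 1 — Angular frequency: ω = 2π·733 = 4606 rad/s.
Step 2 — Transfer function: H(jω) = 1/(1 + jωRC).
Step 3 — Denominator: 1 + jωRC = 1 + j·4606·281·5.26e-06 = 1 + j6.807.
Step 4 — H = 0.02112 - j0.1438.
Step 5 — Magnitude: |H| = 0.1453 (-16.8 dB); phase: φ = -81.6°.

|H| = 0.1453 (-16.8 dB), φ = -81.6°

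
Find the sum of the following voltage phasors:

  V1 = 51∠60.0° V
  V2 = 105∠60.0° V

Step 1 — Convert each phasor to rectangular form:
  V1 = 51·(cos(60.0°) + j·sin(60.0°)) = 25.5 + j44.17 V
  V2 = 105·(cos(60.0°) + j·sin(60.0°)) = 52.5 + j90.93 V
Step 2 — Sum components: V_total = 78 + j135.1 V.
Step 3 — Convert to polar: |V_total| = 156 V, ∠V_total = 60.0°.

V_total = 156∠60.0° V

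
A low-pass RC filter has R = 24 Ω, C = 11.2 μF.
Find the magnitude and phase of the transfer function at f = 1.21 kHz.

Step 1 — Angular frequency: ω = 2π·1210 = 7603 rad/s.
Step 2 — Transfer function: H(jω) = 1/(1 + jωRC).
Step 3 — Denominator: 1 + jωRC = 1 + j·7603·24·1.12e-05 = 1 + j2.044.
Step 4 — H = 0.1932 - j0.3948.
Step 5 — Magnitude: |H| = 0.4395 (-7.1 dB); phase: φ = -63.9°.

|H| = 0.4395 (-7.1 dB), φ = -63.9°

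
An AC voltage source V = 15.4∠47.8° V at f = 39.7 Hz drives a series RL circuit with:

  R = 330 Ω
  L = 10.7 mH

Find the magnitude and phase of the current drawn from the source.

Step 1 — Angular frequency: ω = 2π·f = 2π·39.7 = 249.4 rad/s.
Step 2 — Component impedances:
  R: Z = R = 330 Ω
  L: Z = jωL = j·249.4·0.0107 = 0 + j2.669 Ω
Step 3 — Series combination: Z_total = R + L = 330 + j2.669 Ω = 330∠0.5° Ω.
Step 4 — Source phasor: V = 15.4∠47.8° V = 10.34 + j11.41 V.
Step 5 — Ohm's law: I = V / Z_total = (10.34 + j11.41) / (330 + j2.669) = 0.03162 + j0.03432 A.
Step 6 — Convert to polar: |I| = 0.04667 A, ∠I = 47.3°.

I = 0.04667∠47.3° A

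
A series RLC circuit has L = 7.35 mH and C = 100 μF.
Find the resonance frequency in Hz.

Step 1 — Resonance condition Im(Z)=0 gives ω₀ = 1/√(LC).
Step 2 — ω₀ = 1/√(0.00735·0.0001) = 1166 rad/s.
Step 3 — f₀ = ω₀/(2π) = 185.6 Hz.

f₀ = 185.6 Hz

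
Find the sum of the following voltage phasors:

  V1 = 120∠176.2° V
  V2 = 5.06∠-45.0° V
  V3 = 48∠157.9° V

Step 1 — Convert each phasor to rectangular form:
  V1 = 120·(cos(176.2°) + j·sin(176.2°)) = -119.7 + j7.953 V
  V2 = 5.06·(cos(-45.0°) + j·sin(-45.0°)) = 3.578 - j3.578 V
  V3 = 48·(cos(157.9°) + j·sin(157.9°)) = -44.47 + j18.06 V
Step 2 — Sum components: V_total = -160.6 + j22.43 V.
Step 3 — Convert to polar: |V_total| = 162.2 V, ∠V_total = 172.0°.

V_total = 162.2∠172.0° V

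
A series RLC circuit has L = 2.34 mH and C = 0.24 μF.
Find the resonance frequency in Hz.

Step 1 — Resonance condition Im(Z)=0 gives ω₀ = 1/√(LC).
Step 2 — ω₀ = 1/√(0.00234·2.4e-07) = 4.22e+04 rad/s.
Step 3 — f₀ = ω₀/(2π) = 6716 Hz.

f₀ = 6716 Hz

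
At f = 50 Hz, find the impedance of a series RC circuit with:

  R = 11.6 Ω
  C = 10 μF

Step 1 — Angular frequency: ω = 2π·f = 2π·50 = 314.2 rad/s.
Step 2 — Component impedances:
  R: Z = R = 11.6 Ω
  C: Z = 1/(jωC) = -j/(ω·C) = 0 - j318.3 Ω
Step 3 — Series combination: Z_total = R + C = 11.6 - j318.3 Ω = 318.5∠-87.9° Ω.

Z = 11.6 - j318.3 Ω = 318.5∠-87.9° Ω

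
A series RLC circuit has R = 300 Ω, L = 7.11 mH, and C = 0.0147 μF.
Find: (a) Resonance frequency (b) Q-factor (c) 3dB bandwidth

Step 1 — Resonance condition Im(Z)=0 gives ω₀ = 1/√(LC).
Step 2 — ω₀ = 1/√(0.00711·1.47e-08) = 9.782e+04 rad/s.
Step 3 — f₀ = ω₀/(2π) = 1.557e+04 Hz.
Step 4 — Series Q: Q = ω₀L/R = 9.782e+04·0.00711/300 = 2.318.
Step 5 — 3dB bandwidth: Δω = ω₀/Q = 4.219e+04 rad/s; BW = Δω/(2π) = 6715 Hz.

(a) f₀ = 1.557e+04 Hz  (b) Q = 2.318  (c) BW = 6715 Hz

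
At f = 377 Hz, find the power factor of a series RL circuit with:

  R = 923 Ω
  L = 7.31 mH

Step 1 — Angular frequency: ω = 2π·f = 2π·377 = 2369 rad/s.
Step 2 — Component impedances:
  R: Z = R = 923 Ω
  L: Z = jωL = j·2369·0.00731 = 0 + j17.32 Ω
Step 3 — Series combination: Z_total = R + L = 923 + j17.32 Ω = 923.2∠1.1° Ω.
Step 4 — Power factor: PF = cos(φ) = Re(Z)/|Z| = 923/923.2 = 0.9998.
Step 5 — Type: Im(Z) = 17.32 ⇒ lagging (phase φ = 1.1°).

PF = 0.9998 (lagging, φ = 1.1°)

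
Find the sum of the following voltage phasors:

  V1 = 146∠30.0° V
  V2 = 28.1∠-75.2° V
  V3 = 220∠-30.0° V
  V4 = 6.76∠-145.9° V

Step 1 — Convert each phasor to rectangular form:
  V1 = 146·(cos(30.0°) + j·sin(30.0°)) = 126.4 + j73 V
  V2 = 28.1·(cos(-75.2°) + j·sin(-75.2°)) = 7.178 - j27.17 V
  V3 = 220·(cos(-30.0°) + j·sin(-30.0°)) = 190.5 - j110 V
  V4 = 6.76·(cos(-145.9°) + j·sin(-145.9°)) = -5.598 - j3.79 V
Step 2 — Sum components: V_total = 318.5 - j67.96 V.
Step 3 — Convert to polar: |V_total| = 325.7 V, ∠V_total = -12.0°.

V_total = 325.7∠-12.0° V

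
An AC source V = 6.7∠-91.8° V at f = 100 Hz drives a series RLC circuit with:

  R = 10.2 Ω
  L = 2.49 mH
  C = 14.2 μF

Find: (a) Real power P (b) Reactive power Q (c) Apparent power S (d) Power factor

Step 1 — Angular frequency: ω = 2π·f = 2π·100 = 628.3 rad/s.
Step 2 — Component impedances:
  R: Z = R = 10.2 Ω
  L: Z = jωL = j·628.3·0.00249 = 0 + j1.565 Ω
  C: Z = 1/(jωC) = -j/(ω·C) = 0 - j112.1 Ω
Step 3 — Series combination: Z_total = R + L + C = 10.2 - j110.5 Ω = 111∠-84.7° Ω.
Step 4 — Source phasor: V = 6.7∠-91.8° V = -0.2105 - j6.697 V.
Step 5 — Current: I = V / Z = 0.05991 - j0.007433 A = 0.06037∠-7.1° A.
Step 6 — Complex power: S = V·I* = 0.03717 - j0.4028 VA.
Step 7 — Real power: P = Re(S) = 0.03717 W.
Step 8 — Reactive power: Q = Im(S) = -0.4028 VAR.
Step 9 — Apparent power: |S| = 0.4045 VA.
Step 10 — Power factor: PF = P/|S| = 0.0919 (leading).

(a) P = 0.03717 W  (b) Q = -0.4028 VAR  (c) S = 0.4045 VA  (d) PF = 0.0919 (leading)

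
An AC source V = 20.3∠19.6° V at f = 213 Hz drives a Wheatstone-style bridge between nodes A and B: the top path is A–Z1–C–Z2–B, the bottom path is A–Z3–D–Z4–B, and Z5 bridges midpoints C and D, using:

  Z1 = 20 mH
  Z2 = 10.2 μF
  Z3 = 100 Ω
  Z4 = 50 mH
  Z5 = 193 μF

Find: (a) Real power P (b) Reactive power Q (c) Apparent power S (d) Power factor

Step 1 — Angular frequency: ω = 2π·f = 2π·213 = 1338 rad/s.
Step 2 — Component impedances:
  Z1: Z = jωL = j·1338·0.02 = 0 + j26.77 Ω
  Z2: Z = 1/(jωC) = -j/(ω·C) = 0 - j73.26 Ω
  Z3: Z = R = 100 Ω
  Z4: Z = jωL = j·1338·0.05 = 0 + j66.92 Ω
  Z5: Z = 1/(jωC) = -j/(ω·C) = 0 - j3.872 Ω
Step 3 — Bridge requires nodal analysis (the Z5 bridge couples midpoints C and D, so the two paths cannot be reduced to a simple series/parallel combination). Setting node B to ground and injecting 1 A at node A, the 3-node admittance system at A, C, D solves to V_A = Z_AB = 0.009598 + j479 Ω = 479∠90.0° Ω.
Step 4 — Source phasor: V = 20.3∠19.6° V = 19.12 + j6.81 V.
Step 5 — Current: I = V / Z = 0.01422 - j0.03992 A = 0.04238∠-70.4° A.
Step 6 — Complex power: S = V·I* = 1.724e-05 + j0.8602 VA.
Step 7 — Real power: P = Re(S) = 1.724e-05 W.
Step 8 — Reactive power: Q = Im(S) = 0.8602 VAR.
Step 9 — Apparent power: |S| = 0.8602 VA.
Step 10 — Power factor: PF = P/|S| = 2.004e-05 (lagging).

(a) P = 1.724e-05 W  (b) Q = 0.8602 VAR  (c) S = 0.8602 VA  (d) PF = 2.004e-05 (lagging)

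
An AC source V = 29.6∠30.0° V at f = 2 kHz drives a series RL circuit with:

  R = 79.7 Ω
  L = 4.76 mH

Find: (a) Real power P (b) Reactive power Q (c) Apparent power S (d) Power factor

Step 1 — Angular frequency: ω = 2π·f = 2π·2000 = 1.257e+04 rad/s.
Step 2 — Component impedances:
  R: Z = R = 79.7 Ω
  L: Z = jωL = j·1.257e+04·0.00476 = 0 + j59.82 Ω
Step 3 — Series combination: Z_total = R + L = 79.7 + j59.82 Ω = 99.65∠36.9° Ω.
Step 4 — Source phasor: V = 29.6∠30.0° V = 25.63 + j14.8 V.
Step 5 — Current: I = V / Z = 0.2949 - j0.03563 A = 0.297∠-6.9° A.
Step 6 — Complex power: S = V·I* = 7.032 + j5.278 VA.
Step 7 — Real power: P = Re(S) = 7.032 W.
Step 8 — Reactive power: Q = Im(S) = 5.278 VAR.
Step 9 — Apparent power: |S| = 8.792 VA.
Step 10 — Power factor: PF = P/|S| = 0.7998 (lagging).

(a) P = 7.032 W  (b) Q = 5.278 VAR  (c) S = 8.792 VA  (d) PF = 0.7998 (lagging)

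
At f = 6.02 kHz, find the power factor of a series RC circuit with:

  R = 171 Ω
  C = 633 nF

Step 1 — Angular frequency: ω = 2π·f = 2π·6020 = 3.782e+04 rad/s.
Step 2 — Component impedances:
  R: Z = R = 171 Ω
  C: Z = 1/(jωC) = -j/(ω·C) = 0 - j41.77 Ω
Step 3 — Series combination: Z_total = R + C = 171 - j41.77 Ω = 176∠-13.7° Ω.
Step 4 — Power factor: PF = cos(φ) = Re(Z)/|Z| = 171/176.03 = 0.9714.
Step 5 — Type: Im(Z) = -41.77 ⇒ leading (phase φ = -13.7°).

PF = 0.9714 (leading, φ = -13.7°)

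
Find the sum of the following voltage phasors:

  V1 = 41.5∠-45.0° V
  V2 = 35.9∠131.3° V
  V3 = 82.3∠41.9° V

Step 1 — Convert each phasor to rectangular form:
  V1 = 41.5·(cos(-45.0°) + j·sin(-45.0°)) = 29.34 - j29.34 V
  V2 = 35.9·(cos(131.3°) + j·sin(131.3°)) = -23.69 + j26.97 V
  V3 = 82.3·(cos(41.9°) + j·sin(41.9°)) = 61.26 + j54.96 V
Step 2 — Sum components: V_total = 66.91 + j52.59 V.
Step 3 — Convert to polar: |V_total| = 85.1 V, ∠V_total = 38.2°.

V_total = 85.1∠38.2° V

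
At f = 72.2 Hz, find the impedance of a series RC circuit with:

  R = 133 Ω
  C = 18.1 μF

Step 1 — Angular frequency: ω = 2π·f = 2π·72.2 = 453.6 rad/s.
Step 2 — Component impedances:
  R: Z = R = 133 Ω
  C: Z = 1/(jωC) = -j/(ω·C) = 0 - j121.8 Ω
Step 3 — Series combination: Z_total = R + C = 133 - j121.8 Ω = 180.3∠-42.5° Ω.

Z = 133 - j121.8 Ω = 180.3∠-42.5° Ω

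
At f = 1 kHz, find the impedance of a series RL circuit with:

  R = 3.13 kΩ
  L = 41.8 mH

Step 1 — Angular frequency: ω = 2π·f = 2π·1000 = 6283 rad/s.
Step 2 — Component impedances:
  R: Z = R = 3130 Ω
  L: Z = jωL = j·6283·0.0418 = 0 + j262.6 Ω
Step 3 — Series combination: Z_total = R + L = 3130 + j262.6 Ω = 3141∠4.8° Ω.

Z = 3130 + j262.6 Ω = 3141∠4.8° Ω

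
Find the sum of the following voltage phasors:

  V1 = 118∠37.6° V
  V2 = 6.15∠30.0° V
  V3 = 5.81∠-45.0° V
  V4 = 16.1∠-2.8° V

Step 1 — Convert each phasor to rectangular form:
  V1 = 118·(cos(37.6°) + j·sin(37.6°)) = 93.49 + j72 V
  V2 = 6.15·(cos(30.0°) + j·sin(30.0°)) = 5.326 + j3.075 V
  V3 = 5.81·(cos(-45.0°) + j·sin(-45.0°)) = 4.108 - j4.108 V
  V4 = 16.1·(cos(-2.8°) + j·sin(-2.8°)) = 16.08 - j0.7865 V
Step 2 — Sum components: V_total = 119 + j70.18 V.
Step 3 — Convert to polar: |V_total| = 138.2 V, ∠V_total = 30.5°.

V_total = 138.2∠30.5° V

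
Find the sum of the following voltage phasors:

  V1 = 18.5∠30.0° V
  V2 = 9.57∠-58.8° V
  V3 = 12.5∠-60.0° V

Step 1 — Convert each phasor to rectangular form:
  V1 = 18.5·(cos(30.0°) + j·sin(30.0°)) = 16.02 + j9.25 V
  V2 = 9.57·(cos(-58.8°) + j·sin(-58.8°)) = 4.958 - j8.186 V
  V3 = 12.5·(cos(-60.0°) + j·sin(-60.0°)) = 6.25 - j10.83 V
Step 2 — Sum components: V_total = 27.23 - j9.761 V.
Step 3 — Convert to polar: |V_total| = 28.93 V, ∠V_total = -19.7°.

V_total = 28.93∠-19.7° V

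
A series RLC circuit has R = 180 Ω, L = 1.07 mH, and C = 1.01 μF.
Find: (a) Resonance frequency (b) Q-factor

Step 1 — Resonance condition Im(Z)=0 gives ω₀ = 1/√(LC).
Step 2 — ω₀ = 1/√(0.00107·1.01e-06) = 3.042e+04 rad/s.
Step 3 — f₀ = ω₀/(2π) = 4841 Hz.
Step 4 — Series Q: Q = ω₀L/R = 3.042e+04·0.00107/180 = 0.1808.

(a) f₀ = 4841 Hz  (b) Q = 0.1808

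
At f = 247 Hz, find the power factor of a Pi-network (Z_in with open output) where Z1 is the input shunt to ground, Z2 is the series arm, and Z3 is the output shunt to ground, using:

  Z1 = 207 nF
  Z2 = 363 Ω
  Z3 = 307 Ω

Step 1 — Angular frequency: ω = 2π·f = 2π·247 = 1552 rad/s.
Step 2 — Component impedances:
  Z1: Z = 1/(jωC) = -j/(ω·C) = 0 - j3113 Ω
  Z2: Z = R = 363 Ω
  Z3: Z = R = 307 Ω
Step 3 — With open output, the series arm Z2 and the output shunt Z3 appear in series to ground: Z2 + Z3 = 670 Ω.
Step 4 — Parallel with input shunt Z1: Z_in = Z1 || (Z2 + Z3) = 640.3 - j137.8 Ω = 655∠-12.1° Ω.
Step 5 — Power factor: PF = cos(φ) = Re(Z)/|Z| = 640.3/655 = 0.9776.
Step 6 — Type: Im(Z) = -137.8 ⇒ leading (phase φ = -12.1°).

PF = 0.9776 (leading, φ = -12.1°)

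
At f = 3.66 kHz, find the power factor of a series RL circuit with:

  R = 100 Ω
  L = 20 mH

Step 1 — Angular frequency: ω = 2π·f = 2π·3660 = 2.3e+04 rad/s.
Step 2 — Component impedances:
  R: Z = R = 100 Ω
  L: Z = jωL = j·2.3e+04·0.02 = 0 + j459.9 Ω
Step 3 — Series combination: Z_total = R + L = 100 + j459.9 Ω = 470.7∠77.7° Ω.
Step 4 — Power factor: PF = cos(φ) = Re(Z)/|Z| = 100/470.67 = 0.2125.
Step 5 — Type: Im(Z) = 459.9 ⇒ lagging (phase φ = 77.7°).

PF = 0.2125 (lagging, φ = 77.7°)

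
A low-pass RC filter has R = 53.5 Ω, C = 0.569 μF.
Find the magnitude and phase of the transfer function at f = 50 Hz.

Step 1 — Angular frequency: ω = 2π·50 = 314.2 rad/s.
Step 2 — Transfer function: H(jω) = 1/(1 + jωRC).
Step 3 — Denominator: 1 + jωRC = 1 + j·314.2·53.5·5.69e-07 = 1 + j0.009563.
Step 4 — H = 0.9999 - j0.009563.
Step 5 — Magnitude: |H| = 1 (-0.0 dB); phase: φ = -0.5°.

|H| = 1 (-0.0 dB), φ = -0.5°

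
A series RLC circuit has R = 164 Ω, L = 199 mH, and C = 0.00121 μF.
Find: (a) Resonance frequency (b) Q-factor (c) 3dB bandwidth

Step 1 — Resonance: ω₀ = 1/√(LC) = 1/√(0.199·1.21e-09) = 6.444e+04 rad/s.
Step 2 — f₀ = ω₀/(2π) = 1.026e+04 Hz.
Step 3 — Series Q: Q = ω₀L/R = 6.444e+04·0.199/164 = 78.2.
Step 4 — Bandwidth: Δω = ω₀/Q = 824.1 rad/s; BW = Δω/(2π) = 131.2 Hz.

(a) f₀ = 1.026e+04 Hz  (b) Q = 78.2  (c) BW = 131.2 Hz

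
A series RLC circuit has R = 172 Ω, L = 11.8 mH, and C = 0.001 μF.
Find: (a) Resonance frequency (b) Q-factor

Step 1 — Resonance condition Im(Z)=0 gives ω₀ = 1/√(LC).
Step 2 — ω₀ = 1/√(0.0118·1e-09) = 2.911e+05 rad/s.
Step 3 — f₀ = ω₀/(2π) = 4.633e+04 Hz.
Step 4 — Series Q: Q = ω₀L/R = 2.911e+05·0.0118/172 = 19.97.

(a) f₀ = 4.633e+04 Hz  (b) Q = 19.97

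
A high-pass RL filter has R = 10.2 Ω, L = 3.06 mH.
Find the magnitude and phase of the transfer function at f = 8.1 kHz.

Step 1 — Angular frequency: ω = 2π·8100 = 5.089e+04 rad/s.
Step 2 — Transfer function: H(jω) = jωL/(R + jωL).
Step 3 — Numerator jωL = j·155.7; denominator R + jωL = 10.2 + j155.7.
Step 4 — H = 0.9957 + j0.06522.
Step 5 — Magnitude: |H| = 0.9979 (-0.0 dB); phase: φ = 3.7°.

|H| = 0.9979 (-0.0 dB), φ = 3.7°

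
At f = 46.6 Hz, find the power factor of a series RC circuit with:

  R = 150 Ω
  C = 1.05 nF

Step 1 — Angular frequency: ω = 2π·f = 2π·46.6 = 292.8 rad/s.
Step 2 — Component impedances:
  R: Z = R = 150 Ω
  C: Z = 1/(jωC) = -j/(ω·C) = 0 - j3.253e+06 Ω
Step 3 — Series combination: Z_total = R + C = 150 - j3.253e+06 Ω = 3.253e+06∠-90.0° Ω.
Step 4 — Power factor: PF = cos(φ) = Re(Z)/|Z| = 150/3.2527e+06 = 4.612e-05.
Step 5 — Type: Im(Z) = -3.253e+06 ⇒ leading (phase φ = -90.0°).

PF = 4.612e-05 (leading, φ = -90.0°)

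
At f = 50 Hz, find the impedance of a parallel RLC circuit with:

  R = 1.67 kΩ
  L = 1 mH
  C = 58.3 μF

Step 1 — Angular frequency: ω = 2π·f = 2π·50 = 314.2 rad/s.
Step 2 — Component impedances:
  R: Z = R = 1670 Ω
  L: Z = jωL = j·314.2·0.001 = 0 + j0.3142 Ω
  C: Z = 1/(jωC) = -j/(ω·C) = 0 - j54.6 Ω
Step 3 — Parallel combination: 1/Z_total = 1/R + 1/L + 1/C; Z_total = 5.979e-05 + j0.316 Ω = 0.316∠90.0° Ω.

Z = 5.979e-05 + j0.316 Ω = 0.316∠90.0° Ω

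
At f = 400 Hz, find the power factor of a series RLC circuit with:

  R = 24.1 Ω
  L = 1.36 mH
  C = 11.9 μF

Step 1 — Angular frequency: ω = 2π·f = 2π·400 = 2513 rad/s.
Step 2 — Component impedances:
  R: Z = R = 24.1 Ω
  L: Z = jωL = j·2513·0.00136 = 0 + j3.418 Ω
  C: Z = 1/(jωC) = -j/(ω·C) = 0 - j33.44 Ω
Step 3 — Series combination: Z_total = R + L + C = 24.1 - j30.02 Ω = 38.5∠-51.2° Ω.
Step 4 — Power factor: PF = cos(φ) = Re(Z)/|Z| = 24.1/38.495 = 0.6261.
Step 5 — Type: Im(Z) = -30.02 ⇒ leading (phase φ = -51.2°).

PF = 0.6261 (leading, φ = -51.2°)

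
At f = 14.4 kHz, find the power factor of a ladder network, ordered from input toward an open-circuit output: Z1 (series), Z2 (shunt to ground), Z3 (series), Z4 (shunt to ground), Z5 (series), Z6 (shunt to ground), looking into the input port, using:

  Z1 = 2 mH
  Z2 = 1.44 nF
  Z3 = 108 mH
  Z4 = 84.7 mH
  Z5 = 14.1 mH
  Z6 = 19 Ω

Step 1 — Angular frequency: ω = 2π·f = 2π·1.44e+04 = 9.048e+04 rad/s.
Step 2 — Component impedances:
  Z1: Z = jωL = j·9.048e+04·0.002 = 0 + j181 Ω
  Z2: Z = 1/(jωC) = -j/(ω·C) = 0 - j7675 Ω
  Z3: Z = jωL = j·9.048e+04·0.108 = 0 + j9772 Ω
  Z4: Z = jωL = j·9.048e+04·0.0847 = 0 + j7663 Ω
  Z5: Z = jωL = j·9.048e+04·0.0141 = 0 + j1276 Ω
  Z6: Z = R = 19 Ω
Step 3 — Ladder network (open output): work backward from the far end, alternating series and parallel combinations. Z_in = 80.84 - j2.596e+04 Ω = 2.596e+04∠-89.8° Ω.
Step 4 — Power factor: PF = cos(φ) = Re(Z)/|Z| = 80.84/2.596e+04 = 0.003114.
Step 5 — Type: Im(Z) = -2.596e+04 ⇒ leading (phase φ = -89.8°).

PF = 0.003114 (leading, φ = -89.8°)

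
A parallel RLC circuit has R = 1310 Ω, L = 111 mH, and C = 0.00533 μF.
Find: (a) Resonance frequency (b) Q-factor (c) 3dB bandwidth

Step 1 — Resonance: ω₀ = 1/√(LC) = 1/√(0.111·5.33e-09) = 4.111e+04 rad/s.
Step 2 — f₀ = ω₀/(2π) = 6543 Hz.
Step 3 — Parallel Q: Q = R/(ω₀L) = 1310/(4.111e+04·0.111) = 0.2871.
Step 4 — Bandwidth: Δω = ω₀/Q = 1.432e+05 rad/s; BW = Δω/(2π) = 2.279e+04 Hz.

(a) f₀ = 6543 Hz  (b) Q = 0.2871  (c) BW = 2.279e+04 Hz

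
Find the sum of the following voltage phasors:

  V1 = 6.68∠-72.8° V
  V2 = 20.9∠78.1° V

Step 1 — Convert each phasor to rectangular form:
  V1 = 6.68·(cos(-72.8°) + j·sin(-72.8°)) = 1.975 - j6.381 V
  V2 = 20.9·(cos(78.1°) + j·sin(78.1°)) = 4.31 + j20.45 V
Step 2 — Sum components: V_total = 6.285 + j14.07 V.
Step 3 — Convert to polar: |V_total| = 15.41 V, ∠V_total = 65.9°.

V_total = 15.41∠65.9° V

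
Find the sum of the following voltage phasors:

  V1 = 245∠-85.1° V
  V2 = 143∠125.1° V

Step 1 — Convert each phasor to rectangular form:
  V1 = 245·(cos(-85.1°) + j·sin(-85.1°)) = 20.93 - j244.1 V
  V2 = 143·(cos(125.1°) + j·sin(125.1°)) = -82.23 + j117 V
Step 2 — Sum components: V_total = -61.3 - j127.1 V.
Step 3 — Convert to polar: |V_total| = 141.1 V, ∠V_total = -115.7°.

V_total = 141.1∠-115.7° V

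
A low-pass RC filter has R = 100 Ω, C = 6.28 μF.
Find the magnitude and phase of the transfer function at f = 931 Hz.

Step 1 — Angular frequency: ω = 2π·931 = 5850 rad/s.
Step 2 — Transfer function: H(jω) = 1/(1 + jωRC).
Step 3 — Denominator: 1 + jωRC = 1 + j·5850·100·6.28e-06 = 1 + j3.674.
Step 4 — H = 0.06899 - j0.2534.
Step 5 — Magnitude: |H| = 0.2627 (-11.6 dB); phase: φ = -74.8°.

|H| = 0.2627 (-11.6 dB), φ = -74.8°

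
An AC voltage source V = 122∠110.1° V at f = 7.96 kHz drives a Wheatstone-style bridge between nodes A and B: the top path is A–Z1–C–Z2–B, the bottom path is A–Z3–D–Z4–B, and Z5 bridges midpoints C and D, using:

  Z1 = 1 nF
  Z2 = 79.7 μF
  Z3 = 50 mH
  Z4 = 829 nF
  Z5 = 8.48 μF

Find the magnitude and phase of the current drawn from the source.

Step 1 — Angular frequency: ω = 2π·f = 2π·7960 = 5.001e+04 rad/s.
Step 2 — Component impedances:
  Z1: Z = 1/(jωC) = -j/(ω·C) = 0 - j1.999e+04 Ω
  Z2: Z = 1/(jωC) = -j/(ω·C) = 0 - j0.2509 Ω
  Z3: Z = jωL = j·5.001e+04·0.05 = 0 + j2501 Ω
  Z4: Z = 1/(jωC) = -j/(ω·C) = 0 - j24.12 Ω
  Z5: Z = 1/(jωC) = -j/(ω·C) = 0 - j2.358 Ω
Step 3 — Bridge requires nodal analysis (the Z5 bridge couples midpoints C and D, so the two paths cannot be reduced to a simple series/parallel combination). Setting node B to ground and injecting 1 A at node A, the 3-node admittance system at A, C, D solves to V_A = Z_AB = 0 + j2855 Ω = 2855∠90.0° Ω.
Step 4 — Source phasor: V = 122∠110.1° V = -41.93 + j114.6 V.
Step 5 — Ohm's law: I = V / Z_total = (-41.93 + j114.6) / (0 + j2855) = 0.04013 + j0.01468 A.
Step 6 — Convert to polar: |I| = 0.04273 A, ∠I = 20.1°.

I = 0.04273∠20.1° A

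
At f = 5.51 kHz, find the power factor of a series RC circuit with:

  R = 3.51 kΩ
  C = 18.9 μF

Step 1 — Angular frequency: ω = 2π·f = 2π·5510 = 3.462e+04 rad/s.
Step 2 — Component impedances:
  R: Z = R = 3510 Ω
  C: Z = 1/(jωC) = -j/(ω·C) = 0 - j1.528 Ω
Step 3 — Series combination: Z_total = R + C = 3510 - j1.528 Ω = 3510∠-0.0° Ω.
Step 4 — Power factor: PF = cos(φ) = Re(Z)/|Z| = 3510/3510 = 1.
Step 5 — Type: Im(Z) = -1.528 ⇒ leading (phase φ = -0.0°).

PF = 1 (leading, φ = -0.0°)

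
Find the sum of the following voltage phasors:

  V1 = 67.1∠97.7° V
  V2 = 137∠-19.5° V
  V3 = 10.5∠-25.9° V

Step 1 — Convert each phasor to rectangular form:
  V1 = 67.1·(cos(97.7°) + j·sin(97.7°)) = -8.99 + j66.49 V
  V2 = 137·(cos(-19.5°) + j·sin(-19.5°)) = 129.1 - j45.73 V
  V3 = 10.5·(cos(-25.9°) + j·sin(-25.9°)) = 9.445 - j4.586 V
Step 2 — Sum components: V_total = 129.6 + j16.18 V.
Step 3 — Convert to polar: |V_total| = 130.6 V, ∠V_total = 7.1°.

V_total = 130.6∠7.1° V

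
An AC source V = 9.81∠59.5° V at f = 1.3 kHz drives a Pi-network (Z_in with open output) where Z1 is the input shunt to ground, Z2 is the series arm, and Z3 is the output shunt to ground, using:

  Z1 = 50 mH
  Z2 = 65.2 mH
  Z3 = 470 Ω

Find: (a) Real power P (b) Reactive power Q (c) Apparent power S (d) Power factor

Step 1 — Angular frequency: ω = 2π·f = 2π·1300 = 8168 rad/s.
Step 2 — Component impedances:
  Z1: Z = jωL = j·8168·0.05 = 0 + j408.4 Ω
  Z2: Z = jωL = j·8168·0.0652 = 0 + j532.6 Ω
  Z3: Z = R = 470 Ω
Step 3 — With open output, the series arm Z2 and the output shunt Z3 appear in series to ground: Z2 + Z3 = 470 + j532.6 Ω.
Step 4 — Parallel with input shunt Z1: Z_in = Z1 || (Z2 + Z3) = 70.86 + j266.5 Ω = 275.8∠75.1° Ω.
Step 5 — Source phasor: V = 9.81∠59.5° V = 4.979 + j8.453 V.
Step 6 — Current: I = V / Z = 0.03426 - j0.009573 A = 0.03557∠-15.6° A.
Step 7 — Complex power: S = V·I* = 0.08965 + j0.3372 VA.
Step 8 — Real power: P = Re(S) = 0.08965 W.
Step 9 — Reactive power: Q = Im(S) = 0.3372 VAR.
Step 10 — Apparent power: |S| = 0.3489 VA.
Step 11 — Power factor: PF = P/|S| = 0.2569 (lagging).

(a) P = 0.08965 W  (b) Q = 0.3372 VAR  (c) S = 0.3489 VA  (d) PF = 0.2569 (lagging)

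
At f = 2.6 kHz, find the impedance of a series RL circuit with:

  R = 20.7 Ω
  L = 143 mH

Step 1 — Angular frequency: ω = 2π·f = 2π·2600 = 1.634e+04 rad/s.
Step 2 — Component impedances:
  R: Z = R = 20.7 Ω
  L: Z = jωL = j·1.634e+04·0.143 = 0 + j2336 Ω
Step 3 — Series combination: Z_total = R + L = 20.7 + j2336 Ω = 2336∠89.5° Ω.

Z = 20.7 + j2336 Ω = 2336∠89.5° Ω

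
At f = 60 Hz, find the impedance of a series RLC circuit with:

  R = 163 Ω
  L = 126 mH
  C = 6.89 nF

Step 1 — Angular frequency: ω = 2π·f = 2π·60 = 377 rad/s.
Step 2 — Component impedances:
  R: Z = R = 163 Ω
  L: Z = jωL = j·377·0.126 = 0 + j47.5 Ω
  C: Z = 1/(jωC) = -j/(ω·C) = 0 - j3.85e+05 Ω
Step 3 — Series combination: Z_total = R + L + C = 163 - j3.849e+05 Ω = 3.849e+05∠-90.0° Ω.

Z = 163 - j3.849e+05 Ω = 3.849e+05∠-90.0° Ω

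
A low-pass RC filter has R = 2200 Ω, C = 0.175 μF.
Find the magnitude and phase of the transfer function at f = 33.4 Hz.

Step 1 — Angular frequency: ω = 2π·33.4 = 209.9 rad/s.
Step 2 — Transfer function: H(jω) = 1/(1 + jωRC).
Step 3 — Denominator: 1 + jωRC = 1 + j·209.9·2200·1.75e-07 = 1 + j0.0808.
Step 4 — H = 0.9935 - j0.08027.
Step 5 — Magnitude: |H| = 0.9968 (-0.0 dB); phase: φ = -4.6°.

|H| = 0.9968 (-0.0 dB), φ = -4.6°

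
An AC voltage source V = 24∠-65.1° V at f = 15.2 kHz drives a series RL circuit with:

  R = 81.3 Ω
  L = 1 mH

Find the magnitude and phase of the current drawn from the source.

Step 1 — Angular frequency: ω = 2π·f = 2π·1.52e+04 = 9.55e+04 rad/s.
Step 2 — Component impedances:
  R: Z = R = 81.3 Ω
  L: Z = jωL = j·9.55e+04·0.001 = 0 + j95.5 Ω
Step 3 — Series combination: Z_total = R + L = 81.3 + j95.5 Ω = 125.4∠49.6° Ω.
Step 4 — Source phasor: V = 24∠-65.1° V = 10.1 - j21.77 V.
Step 5 — Ohm's law: I = V / Z_total = (10.1 - j21.77) / (81.3 + j95.5) = -0.07994 - j0.1739 A.
Step 6 — Convert to polar: |I| = 0.1914 A, ∠I = -114.7°.

I = 0.1914∠-114.7° A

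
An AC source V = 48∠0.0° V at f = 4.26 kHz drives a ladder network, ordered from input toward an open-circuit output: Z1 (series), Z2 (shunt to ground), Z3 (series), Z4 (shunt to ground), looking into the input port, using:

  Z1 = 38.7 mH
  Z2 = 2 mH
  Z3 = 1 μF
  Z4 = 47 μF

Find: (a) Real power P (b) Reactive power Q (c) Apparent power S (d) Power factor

Step 1 — Angular frequency: ω = 2π·f = 2π·4260 = 2.677e+04 rad/s.
Step 2 — Component impedances:
  Z1: Z = jωL = j·2.677e+04·0.0387 = 0 + j1036 Ω
  Z2: Z = jωL = j·2.677e+04·0.002 = 0 + j53.53 Ω
  Z3: Z = 1/(jωC) = -j/(ω·C) = 0 - j37.36 Ω
  Z4: Z = 1/(jωC) = -j/(ω·C) = 0 - j0.7949 Ω
Step 3 — Ladder network (open output): work backward from the far end, alternating series and parallel combinations. Z_in = 0 + j903 Ω = 903∠90.0° Ω.
Step 4 — Source phasor: V = 48∠0.0° V = 48 V.
Step 5 — Current: I = V / Z = 0 - j0.05315 A = 0.05315∠-90.0° A.
Step 6 — Complex power: S = V·I* = 0 + j2.551 VA.
Step 7 — Real power: P = Re(S) = 0 W.
Step 8 — Reactive power: Q = Im(S) = 2.551 VAR.
Step 9 — Apparent power: |S| = 2.551 VA.
Step 10 — Power factor: PF = P/|S| = 0 (lagging).

(a) P = 0 W  (b) Q = 2.551 VAR  (c) S = 2.551 VA  (d) PF = 0 (lagging)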